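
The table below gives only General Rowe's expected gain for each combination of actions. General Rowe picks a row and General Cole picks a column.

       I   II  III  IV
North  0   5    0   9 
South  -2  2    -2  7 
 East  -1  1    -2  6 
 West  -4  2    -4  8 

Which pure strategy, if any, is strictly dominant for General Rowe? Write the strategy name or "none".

North

North vs South: I: 0>-2, II: 5>2, III: 0>-2, IV: 9>7.
North vs East: I: 0>-1, II: 5>1, III: 0>-2, IV: 9>6.
North vs West: I: 0>-4, II: 5>2, III: 0>-4, IV: 9>8.
North strictly beats every other strategy against every opponent action, so it is strictly dominant.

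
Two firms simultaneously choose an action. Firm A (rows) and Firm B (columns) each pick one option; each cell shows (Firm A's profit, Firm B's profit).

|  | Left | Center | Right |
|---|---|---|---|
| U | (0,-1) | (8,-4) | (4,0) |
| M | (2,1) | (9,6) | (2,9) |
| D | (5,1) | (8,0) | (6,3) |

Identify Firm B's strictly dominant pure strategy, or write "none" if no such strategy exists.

Right

Right vs Left: U: 0>-1, M: 9>1, D: 3>1.
Right vs Center: U: 0>-4, M: 9>6, D: 3>0.
Right strictly beats every other strategy against every opponent action, so it is strictly dominant.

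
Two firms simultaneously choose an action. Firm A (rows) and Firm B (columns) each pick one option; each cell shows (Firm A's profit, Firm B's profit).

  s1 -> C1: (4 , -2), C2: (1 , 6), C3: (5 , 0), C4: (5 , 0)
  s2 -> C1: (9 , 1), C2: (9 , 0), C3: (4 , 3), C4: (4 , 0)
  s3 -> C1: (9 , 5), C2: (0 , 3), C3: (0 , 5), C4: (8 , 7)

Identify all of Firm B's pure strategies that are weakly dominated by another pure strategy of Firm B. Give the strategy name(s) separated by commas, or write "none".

C1 is weakly dominated by C3 (s1: 0>-2, s2: 3>1, s3: 5=5).
C2 is not dominated — it holds its own against C1 at s1 (6>-2); C3 at s1 (6>0); C4 at s1 (6>0).
Nothing dominates C3: C1 at s1 (0>-2); C2 at s2 (3>0); C4 at s2 (3>0).
C4: no other strategy beats it everywhere (C1 at s1 (0>-2); C2 at s3 (7>3); C3 at s3 (7>5)).

C1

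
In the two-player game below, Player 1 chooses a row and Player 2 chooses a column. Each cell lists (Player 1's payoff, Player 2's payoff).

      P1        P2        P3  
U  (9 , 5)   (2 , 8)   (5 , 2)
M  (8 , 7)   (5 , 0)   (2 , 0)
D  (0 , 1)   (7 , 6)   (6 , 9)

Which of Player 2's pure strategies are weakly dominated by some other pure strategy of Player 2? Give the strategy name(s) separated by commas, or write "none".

none

P1: no other strategy beats it everywhere (P2 at M (7>0); P3 at U (5>2)).
P2 is not dominated — it holds its own against P1 at U (8>5); P3 at U (8>2).
Nothing dominates P3: P1 at D (9>1); P2 at D (9>6).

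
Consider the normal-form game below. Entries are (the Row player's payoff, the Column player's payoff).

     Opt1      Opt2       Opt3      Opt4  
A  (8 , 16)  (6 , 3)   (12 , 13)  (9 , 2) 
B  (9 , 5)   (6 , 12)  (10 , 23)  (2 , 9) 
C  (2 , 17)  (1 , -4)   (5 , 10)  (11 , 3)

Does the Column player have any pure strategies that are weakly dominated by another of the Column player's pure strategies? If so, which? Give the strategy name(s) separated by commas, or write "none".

Opt1: no other strategy beats it everywhere (Opt2 at A (16>3); Opt3 at A (16>13); Opt4 at A (16>2)).
Opt3 weakly dominates Opt2 — A: 13>3, B: 23>12, C: 10>-4.
Nothing dominates Opt3: Opt1 at B (23>5); Opt2 at A (13>3); Opt4 at A (13>2).
Opt4: dominated, since Opt3 does at least as well everywhere (A: 13>2, B: 23>9, C: 10>3).

Opt2, Opt4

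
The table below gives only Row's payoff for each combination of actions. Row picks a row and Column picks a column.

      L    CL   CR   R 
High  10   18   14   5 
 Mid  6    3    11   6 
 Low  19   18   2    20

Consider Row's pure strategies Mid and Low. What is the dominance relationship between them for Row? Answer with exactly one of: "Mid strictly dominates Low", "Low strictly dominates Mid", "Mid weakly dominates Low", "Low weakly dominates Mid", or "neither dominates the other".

Mid's payoffs vs Low's, by Column's action — L: 6<19, CL: 3<18, CR: 11>2, R: 6<20.
Mid does better at CR but worse at L, CL, R; neither strategy dominates the other.

neither dominates the other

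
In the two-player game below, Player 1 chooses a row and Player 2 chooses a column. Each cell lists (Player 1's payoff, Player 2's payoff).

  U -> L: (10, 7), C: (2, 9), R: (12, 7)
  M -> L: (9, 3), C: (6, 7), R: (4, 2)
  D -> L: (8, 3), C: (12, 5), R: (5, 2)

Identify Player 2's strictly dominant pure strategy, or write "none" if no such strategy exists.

C vs L: U: 9>7, M: 7>3, D: 5>3.
C vs R: U: 9>7, M: 7>2, D: 5>2.
C strictly beats every other strategy against every opponent action, so it is strictly dominant.

C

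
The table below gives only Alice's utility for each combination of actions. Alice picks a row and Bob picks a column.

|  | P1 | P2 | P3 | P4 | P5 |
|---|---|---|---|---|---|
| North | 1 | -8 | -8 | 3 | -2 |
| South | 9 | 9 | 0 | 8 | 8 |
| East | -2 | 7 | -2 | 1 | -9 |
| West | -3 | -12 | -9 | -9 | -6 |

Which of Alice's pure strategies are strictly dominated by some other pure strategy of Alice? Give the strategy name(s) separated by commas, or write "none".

South strictly dominates North — P1: 9>1, P2: 9>-8, P3: 0>-8, P4: 8>3, P5: 8>-2.
Nothing dominates South: North at P1 (9>1); East at P1 (9>-2); West at P1 (9>-3).
South strictly dominates East — P1: 9>-2, P2: 9>7, P3: 0>-2, P4: 8>1, P5: 8>-9.
West is strictly dominated by North (P1: 1>-3, P2: -8>-12, P3: -8>-9, P4: 3>-9, P5: -2>-6).

North, East, West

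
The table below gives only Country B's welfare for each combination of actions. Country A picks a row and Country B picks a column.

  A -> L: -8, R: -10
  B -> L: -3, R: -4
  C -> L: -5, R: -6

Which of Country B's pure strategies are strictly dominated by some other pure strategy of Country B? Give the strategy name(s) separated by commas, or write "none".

R

L is not dominated — it holds its own against R at A (-8>-10).
R is strictly dominated by L (A: -8>-10, B: -3>-4, C: -5>-6).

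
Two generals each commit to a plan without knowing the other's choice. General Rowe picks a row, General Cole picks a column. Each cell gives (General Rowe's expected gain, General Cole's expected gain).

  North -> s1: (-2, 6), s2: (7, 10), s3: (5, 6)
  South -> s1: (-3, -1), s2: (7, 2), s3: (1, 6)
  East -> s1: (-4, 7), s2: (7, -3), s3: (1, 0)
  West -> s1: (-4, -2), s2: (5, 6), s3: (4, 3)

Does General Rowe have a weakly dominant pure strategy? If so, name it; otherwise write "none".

North

North vs South: s1: -2>-3, s2: 7=7, s3: 5>1.
North vs East: s1: -2>-4, s2: 7=7, s3: 5>1.
North vs West: s1: -2>-4, s2: 7>5, s3: 5>4.
North is at least as good as every other strategy against every opponent action, so it is weakly dominant.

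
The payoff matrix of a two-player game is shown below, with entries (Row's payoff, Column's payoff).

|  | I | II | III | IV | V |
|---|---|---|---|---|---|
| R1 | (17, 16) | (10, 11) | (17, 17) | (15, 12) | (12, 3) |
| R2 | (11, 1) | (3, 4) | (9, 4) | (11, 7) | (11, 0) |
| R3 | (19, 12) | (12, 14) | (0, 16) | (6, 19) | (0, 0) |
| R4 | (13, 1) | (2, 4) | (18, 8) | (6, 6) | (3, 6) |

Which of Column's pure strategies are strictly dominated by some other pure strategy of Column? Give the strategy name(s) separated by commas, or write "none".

I: dominated, since III does at least as well everywhere (R1: 17>16, R2: 4>1, R3: 16>12, R4: 8>1).
II: dominated, since IV does at least as well everywhere (R1: 12>11, R2: 7>4, R3: 19>14, R4: 6>4).
Nothing dominates III: I at R1 (17>16); II at R1 (17>11); IV at R1 (17>12); V at R1 (17>3).
IV is not dominated — it holds its own against I at R2 (7>1); II at R1 (12>11); III at R2 (7>4); V at R1 (12>3).
V: dominated, since III does at least as well everywhere (R1: 17>3, R2: 4>0, R3: 16>0, R4: 8>6).

I, II, V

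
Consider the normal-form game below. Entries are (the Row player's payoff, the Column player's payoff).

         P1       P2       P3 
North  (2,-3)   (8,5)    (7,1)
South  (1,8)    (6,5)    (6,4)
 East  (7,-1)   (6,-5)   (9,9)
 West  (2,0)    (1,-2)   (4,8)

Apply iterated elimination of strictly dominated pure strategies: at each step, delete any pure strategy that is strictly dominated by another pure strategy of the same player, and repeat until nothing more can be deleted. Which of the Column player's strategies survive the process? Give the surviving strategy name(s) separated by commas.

P2, P3

The Row player's strategy South is strictly dominated by North (P1: 2>1, P2: 8>6, P3: 7>6) and is removed.
The Row player's strategy West is strictly dominated by East (P1: 7>2, P2: 6>1, P3: 9>4) and is removed.
For the Column player, P3 strictly dominates P1 on the remaining rows (North: 1>-3, East: 9>-1); eliminate P1.
Among the remaining strategies, none is strictly dominated by another pure strategy of the same player, so the elimination stops.
Surviving strategies — the Row player: {North, East}; the Column player: {P2, P3}.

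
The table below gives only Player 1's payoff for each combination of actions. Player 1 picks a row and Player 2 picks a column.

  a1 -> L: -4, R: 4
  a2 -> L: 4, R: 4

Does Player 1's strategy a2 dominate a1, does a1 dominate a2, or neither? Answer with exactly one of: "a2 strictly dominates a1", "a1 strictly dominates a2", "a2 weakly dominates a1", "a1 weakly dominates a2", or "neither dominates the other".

a2's payoffs vs a1's, by Player 2's action — L: 4>-4, R: 4=4.
a2 is at least as good everywhere and strictly better somewhere (tied only at R), so a2 weakly but not strictly dominates a1.

a2 weakly dominates a1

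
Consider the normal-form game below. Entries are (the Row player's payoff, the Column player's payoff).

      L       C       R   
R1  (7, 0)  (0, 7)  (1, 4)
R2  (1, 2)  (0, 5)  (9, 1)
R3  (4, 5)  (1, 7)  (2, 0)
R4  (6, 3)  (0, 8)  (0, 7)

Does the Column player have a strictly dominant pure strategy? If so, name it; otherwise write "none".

C

C vs L: R1: 7>0, R2: 5>2, R3: 7>5, R4: 8>3.
C vs R: R1: 7>4, R2: 5>1, R3: 7>0, R4: 8>7.
C strictly beats every other strategy against every opponent action, so it is strictly dominant.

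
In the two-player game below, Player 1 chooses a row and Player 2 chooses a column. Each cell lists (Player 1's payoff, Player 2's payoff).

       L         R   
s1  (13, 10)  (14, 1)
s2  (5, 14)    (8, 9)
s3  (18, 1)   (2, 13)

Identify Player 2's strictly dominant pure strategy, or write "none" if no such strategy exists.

L fails to dominate R at s3 (1<13).
R fails to dominate L at s1 (1<10).
No single strategy dominates all the others.

none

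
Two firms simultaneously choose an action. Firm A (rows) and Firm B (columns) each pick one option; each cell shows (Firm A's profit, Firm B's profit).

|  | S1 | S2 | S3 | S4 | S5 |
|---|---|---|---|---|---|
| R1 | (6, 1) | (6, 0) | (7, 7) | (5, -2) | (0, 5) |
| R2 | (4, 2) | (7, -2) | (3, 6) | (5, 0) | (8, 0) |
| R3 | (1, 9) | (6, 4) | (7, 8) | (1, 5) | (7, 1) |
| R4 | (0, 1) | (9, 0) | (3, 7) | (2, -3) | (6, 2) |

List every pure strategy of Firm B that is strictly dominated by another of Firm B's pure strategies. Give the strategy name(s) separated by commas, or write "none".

Nothing dominates S1: S2 at R1 (1>0); S3 at R3 (9>8); S4 at R1 (1>-2); S5 at R2 (2>0).
S2: dominated, since S1 does at least as well everywhere (R1: 1>0, R2: 2>-2, R3: 9>4, R4: 1>0).
S3: no other strategy beats it everywhere (S1 at R1 (7>1); S2 at R1 (7>0); S4 at R1 (7>-2); S5 at R1 (7>5)).
S1 strictly dominates S4 — R1: 1>-2, R2: 2>0, R3: 9>5, R4: 1>-3.
S5 is strictly dominated by S3 (R1: 7>5, R2: 6>0, R3: 8>1, R4: 7>2).

S2, S4, S5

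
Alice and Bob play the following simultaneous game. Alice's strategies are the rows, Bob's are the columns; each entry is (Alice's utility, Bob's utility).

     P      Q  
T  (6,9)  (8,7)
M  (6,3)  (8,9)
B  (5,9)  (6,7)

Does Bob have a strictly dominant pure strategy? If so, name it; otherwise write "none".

none

P fails to dominate Q at M (3<9).
Q fails to dominate P at T (7<9).
No single strategy dominates all the others.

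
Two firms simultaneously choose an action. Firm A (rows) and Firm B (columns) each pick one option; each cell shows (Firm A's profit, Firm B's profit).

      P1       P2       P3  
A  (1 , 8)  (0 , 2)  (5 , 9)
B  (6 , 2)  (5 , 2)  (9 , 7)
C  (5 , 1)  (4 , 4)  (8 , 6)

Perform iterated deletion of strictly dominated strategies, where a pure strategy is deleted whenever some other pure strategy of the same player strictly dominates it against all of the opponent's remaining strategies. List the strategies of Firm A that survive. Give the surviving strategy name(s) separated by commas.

For Firm A, B strictly dominates A on the remaining columns (P1: 6>1, P2: 5>0, P3: 9>5); eliminate A.
Row C is eliminated: B beats it against every remaining column (P1: 6>5, P2: 5>4, P3: 9>8).
Column P1 is eliminated: P3 beats it against every remaining row (B: 7>2).
For Firm B, P3 strictly dominates P2 on the remaining rows (B: 7>2); eliminate P2.
Among the remaining strategies, none is strictly dominated by another pure strategy of the same player, so the elimination stops.
Surviving strategies — Firm A: {B}; Firm B: {P3}.

B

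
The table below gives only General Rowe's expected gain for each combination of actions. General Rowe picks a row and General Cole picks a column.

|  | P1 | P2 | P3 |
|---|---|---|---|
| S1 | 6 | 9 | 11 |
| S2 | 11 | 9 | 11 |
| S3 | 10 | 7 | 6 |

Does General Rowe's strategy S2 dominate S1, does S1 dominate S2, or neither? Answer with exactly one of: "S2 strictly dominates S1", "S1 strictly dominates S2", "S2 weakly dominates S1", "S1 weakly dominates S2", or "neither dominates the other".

S2 weakly dominates S1

S2's payoffs vs S1's, by General Cole's action — P1: 11>6, P2: 9=9, P3: 11=11.
S2 is at least as good everywhere and strictly better somewhere (tied only at P2, P3), so S2 weakly but not strictly dominates S1.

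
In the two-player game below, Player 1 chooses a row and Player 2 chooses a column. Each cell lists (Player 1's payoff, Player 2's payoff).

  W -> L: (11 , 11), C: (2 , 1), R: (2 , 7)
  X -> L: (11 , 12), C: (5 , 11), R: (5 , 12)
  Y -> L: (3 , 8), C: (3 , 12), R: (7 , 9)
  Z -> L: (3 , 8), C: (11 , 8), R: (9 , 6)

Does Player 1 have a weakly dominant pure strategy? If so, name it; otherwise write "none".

none

W fails to dominate X at C (2<5).
X fails to dominate Y at R (5<7).
Y fails to dominate W at L (3<11).
Z fails to dominate W at L (3<11).
No single strategy dominates all the others.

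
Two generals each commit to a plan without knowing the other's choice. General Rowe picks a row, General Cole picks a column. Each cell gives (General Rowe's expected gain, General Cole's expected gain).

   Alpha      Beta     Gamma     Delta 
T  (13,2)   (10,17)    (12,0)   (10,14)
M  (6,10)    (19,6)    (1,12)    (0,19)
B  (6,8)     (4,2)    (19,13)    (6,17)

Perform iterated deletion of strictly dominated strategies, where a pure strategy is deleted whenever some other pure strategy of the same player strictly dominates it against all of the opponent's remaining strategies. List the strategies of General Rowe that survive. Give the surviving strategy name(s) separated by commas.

For General Cole, Delta strictly dominates Alpha on the remaining rows (T: 14>2, M: 19>10, B: 17>8); eliminate Alpha.
Column Gamma is eliminated: Delta beats it against every remaining row (T: 14>0, M: 19>12, B: 17>13).
General Rowe's strategy B is strictly dominated by T (Beta: 10>4, Delta: 10>6) and is removed.
Among the remaining strategies, none is strictly dominated by another pure strategy of the same player, so the elimination stops.
Surviving strategies — General Rowe: {T, M}; General Cole: {Beta, Delta}.

T, M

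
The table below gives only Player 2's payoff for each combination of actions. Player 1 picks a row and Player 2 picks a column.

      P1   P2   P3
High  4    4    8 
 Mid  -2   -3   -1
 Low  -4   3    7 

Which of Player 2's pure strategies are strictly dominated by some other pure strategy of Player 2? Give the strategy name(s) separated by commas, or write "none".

P1: dominated, since P3 does at least as well everywhere (High: 8>4, Mid: -1>-2, Low: 7>-4).
P3 strictly dominates P2 — High: 8>4, Mid: -1>-3, Low: 7>3.
P3 is not dominated — it holds its own against P1 at High (8>4); P2 at High (8>4).

P1, P2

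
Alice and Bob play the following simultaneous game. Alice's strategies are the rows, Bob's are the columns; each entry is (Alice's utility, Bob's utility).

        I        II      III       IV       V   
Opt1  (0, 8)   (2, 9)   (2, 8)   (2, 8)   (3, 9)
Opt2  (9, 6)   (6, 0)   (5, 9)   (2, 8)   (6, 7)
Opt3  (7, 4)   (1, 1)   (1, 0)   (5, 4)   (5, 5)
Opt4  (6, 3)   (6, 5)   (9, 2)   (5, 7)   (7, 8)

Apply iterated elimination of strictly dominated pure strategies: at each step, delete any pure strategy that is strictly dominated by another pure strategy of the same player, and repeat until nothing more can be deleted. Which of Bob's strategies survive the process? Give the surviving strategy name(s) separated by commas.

V

Alice's strategy Opt1 is strictly dominated by Opt4 (I: 6>0, II: 6>2, III: 9>2, IV: 5>2, V: 7>3) and is removed.
Bob's strategy I is strictly dominated by V (Opt2: 7>6, Opt3: 5>4, Opt4: 8>3) and is removed.
For Bob, IV strictly dominates II on the remaining rows (Opt2: 8>0, Opt3: 4>1, Opt4: 7>5); eliminate II.
Row Opt2 is eliminated: Opt4 beats it against every remaining column (III: 9>5, IV: 5>2, V: 7>6).
For Bob, IV strictly dominates III on the remaining rows (Opt3: 4>0, Opt4: 7>2); eliminate III.
For Bob, V strictly dominates IV on the remaining rows (Opt3: 5>4, Opt4: 8>7); eliminate IV.
Alice's strategy Opt3 is strictly dominated by Opt4 (V: 7>5) and is removed.
Among the remaining strategies, none is strictly dominated by another pure strategy of the same player, so the elimination stops.
Surviving strategies — Alice: {Opt4}; Bob: {V}.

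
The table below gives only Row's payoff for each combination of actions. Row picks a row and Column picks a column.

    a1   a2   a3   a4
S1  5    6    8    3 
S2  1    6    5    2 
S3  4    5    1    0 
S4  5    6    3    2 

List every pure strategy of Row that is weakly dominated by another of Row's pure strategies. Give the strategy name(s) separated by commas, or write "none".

S2, S3, S4

Nothing dominates S1: S2 at a1 (5>1); S3 at a1 (5>4); S4 at a3 (8>3).
S2: dominated, since S1 does at least as well everywhere (a1: 5>1, a2: 6=6, a3: 8>5, a4: 3>2).
S3 is weakly dominated by S1 (a1: 5>4, a2: 6>5, a3: 8>1, a4: 3>0).
S1 weakly dominates S4 — a1: 5=5, a2: 6=6, a3: 8>3, a4: 3>2.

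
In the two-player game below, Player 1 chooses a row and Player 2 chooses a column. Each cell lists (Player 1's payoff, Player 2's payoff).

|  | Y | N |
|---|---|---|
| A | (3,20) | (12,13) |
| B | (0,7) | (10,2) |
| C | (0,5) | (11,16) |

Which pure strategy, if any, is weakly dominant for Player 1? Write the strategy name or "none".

A

A vs B: Y: 3>0, N: 12>10.
A vs C: Y: 3>0, N: 12>11.
A is at least as good as every other strategy against every opponent action, so it is weakly dominant.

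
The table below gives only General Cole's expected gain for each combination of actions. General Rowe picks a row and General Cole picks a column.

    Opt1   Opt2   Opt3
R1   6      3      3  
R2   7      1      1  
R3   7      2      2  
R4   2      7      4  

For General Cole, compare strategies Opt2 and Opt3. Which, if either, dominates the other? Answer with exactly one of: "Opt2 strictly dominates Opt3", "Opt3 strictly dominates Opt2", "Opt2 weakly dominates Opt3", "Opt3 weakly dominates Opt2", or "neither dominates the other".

Opt2's payoffs vs Opt3's, by General Rowe's action — R1: 3=3, R2: 1=1, R3: 2=2, R4: 7>4.
Opt2 is at least as good everywhere and strictly better somewhere (tied only at R1, R2, R3), so Opt2 weakly but not strictly dominates Opt3.

Opt2 weakly dominates Opt3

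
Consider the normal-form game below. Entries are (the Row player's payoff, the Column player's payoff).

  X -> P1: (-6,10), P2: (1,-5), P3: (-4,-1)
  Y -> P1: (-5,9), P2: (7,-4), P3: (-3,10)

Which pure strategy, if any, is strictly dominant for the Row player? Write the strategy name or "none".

Y vs X: P1: -5>-6, P2: 7>1, P3: -3>-4.
Y strictly beats every other strategy against every opponent action, so it is strictly dominant.

Y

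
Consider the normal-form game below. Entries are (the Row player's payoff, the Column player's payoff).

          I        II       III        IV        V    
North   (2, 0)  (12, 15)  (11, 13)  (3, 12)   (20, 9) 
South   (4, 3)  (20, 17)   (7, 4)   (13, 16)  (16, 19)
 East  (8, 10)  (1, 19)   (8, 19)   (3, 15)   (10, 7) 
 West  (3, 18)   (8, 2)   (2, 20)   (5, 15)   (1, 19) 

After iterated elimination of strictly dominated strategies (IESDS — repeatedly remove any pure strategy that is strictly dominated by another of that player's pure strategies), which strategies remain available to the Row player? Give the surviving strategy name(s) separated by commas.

For the Row player, South strictly dominates West on the remaining columns (I: 4>3, II: 20>8, III: 7>2, IV: 13>5, V: 16>1); eliminate West.
The Column player's strategy I is strictly dominated by II (North: 15>0, South: 17>3, East: 19>10) and is removed.
Column IV is eliminated: II beats it against every remaining row (North: 15>12, South: 17>16, East: 19>15).
The Row player's strategy East is strictly dominated by North (II: 12>1, III: 11>8, V: 20>10) and is removed.
The Column player's strategy III is strictly dominated by II (North: 15>13, South: 17>4) and is removed.
Among the remaining strategies, none is strictly dominated by another pure strategy of the same player, so the elimination stops.
Surviving strategies — the Row player: {North, South}; the Column player: {II, V}.

North, South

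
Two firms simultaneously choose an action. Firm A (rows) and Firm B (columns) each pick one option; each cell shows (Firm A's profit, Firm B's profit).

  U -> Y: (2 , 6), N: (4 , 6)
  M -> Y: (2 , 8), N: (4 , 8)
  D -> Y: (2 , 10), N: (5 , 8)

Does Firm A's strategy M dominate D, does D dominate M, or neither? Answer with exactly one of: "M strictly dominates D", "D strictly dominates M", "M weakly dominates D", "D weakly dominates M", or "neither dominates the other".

D weakly dominates M

M's payoffs vs D's, by Firm B's action — Y: 2=2, N: 4<5.
D is at least as good everywhere and strictly better somewhere (tied at Y), so D weakly dominates M.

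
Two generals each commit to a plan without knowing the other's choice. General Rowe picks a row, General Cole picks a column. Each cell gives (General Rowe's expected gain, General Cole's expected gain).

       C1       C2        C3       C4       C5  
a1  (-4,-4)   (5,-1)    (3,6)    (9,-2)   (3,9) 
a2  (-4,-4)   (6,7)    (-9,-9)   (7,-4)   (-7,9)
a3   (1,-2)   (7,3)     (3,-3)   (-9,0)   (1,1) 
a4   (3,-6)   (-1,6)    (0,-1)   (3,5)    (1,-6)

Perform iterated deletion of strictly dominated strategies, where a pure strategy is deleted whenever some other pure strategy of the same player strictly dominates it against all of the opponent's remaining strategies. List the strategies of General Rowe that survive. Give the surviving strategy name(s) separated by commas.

a1, a3

General Cole's strategy C1 is strictly dominated by C2 (a1: -1>-4, a2: 7>-4, a3: 3>-2, a4: 6>-6) and is removed.
Row a4 is eliminated: a1 beats it against every remaining column (C2: 5>-1, C3: 3>0, C4: 9>3, C5: 3>1).
For General Cole, C5 strictly dominates C3 on the remaining rows (a1: 9>6, a2: 9>-9, a3: 1>-3); eliminate C3.
General Cole's strategy C4 is strictly dominated by C2 (a1: -1>-2, a2: 7>-4, a3: 3>0) and is removed.
For General Rowe, a3 strictly dominates a2 on the remaining columns (C2: 7>6, C5: 1>-7); eliminate a2.
Among the remaining strategies, none is strictly dominated by another pure strategy of the same player, so the elimination stops.
Surviving strategies — General Rowe: {a1, a3}; General Cole: {C2, C5}.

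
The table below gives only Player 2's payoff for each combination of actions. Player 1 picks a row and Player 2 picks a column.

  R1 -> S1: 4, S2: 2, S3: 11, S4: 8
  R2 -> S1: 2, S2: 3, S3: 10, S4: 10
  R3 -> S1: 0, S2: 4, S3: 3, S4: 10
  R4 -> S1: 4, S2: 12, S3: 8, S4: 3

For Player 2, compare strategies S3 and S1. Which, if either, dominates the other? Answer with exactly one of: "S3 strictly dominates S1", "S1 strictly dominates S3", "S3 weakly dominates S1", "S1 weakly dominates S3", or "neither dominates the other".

S3's payoffs vs S1's, by Player 1's action — R1: 11>4, R2: 10>2, R3: 3>0, R4: 8>4.
Every comparison favours S3, so S3 strictly dominates S1.

S3 strictly dominates S1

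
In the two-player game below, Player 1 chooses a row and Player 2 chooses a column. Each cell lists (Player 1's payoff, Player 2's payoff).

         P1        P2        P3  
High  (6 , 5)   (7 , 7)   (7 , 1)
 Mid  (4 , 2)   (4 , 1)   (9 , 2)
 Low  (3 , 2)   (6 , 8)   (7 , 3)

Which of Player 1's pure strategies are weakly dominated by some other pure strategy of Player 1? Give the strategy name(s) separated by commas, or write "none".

Nothing dominates High: Mid at P1 (6>4); Low at P1 (6>3).
Nothing dominates Mid: High at P3 (9>7); Low at P1 (4>3).
High weakly dominates Low — P1: 6>3, P2: 7>6, P3: 7=7.

Low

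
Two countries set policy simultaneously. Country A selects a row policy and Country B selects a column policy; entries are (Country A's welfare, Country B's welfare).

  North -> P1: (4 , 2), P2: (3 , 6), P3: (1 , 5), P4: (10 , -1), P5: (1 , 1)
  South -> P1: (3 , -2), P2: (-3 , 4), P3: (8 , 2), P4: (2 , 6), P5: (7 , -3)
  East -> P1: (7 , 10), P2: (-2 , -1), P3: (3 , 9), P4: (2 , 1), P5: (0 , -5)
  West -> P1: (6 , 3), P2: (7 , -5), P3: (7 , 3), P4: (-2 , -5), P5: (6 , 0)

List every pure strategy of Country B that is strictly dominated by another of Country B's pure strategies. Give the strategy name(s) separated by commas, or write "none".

P1 is not dominated — it holds its own against P2 at East (10>-1); P3 at East (10>9); P4 at North (2>-1); P5 at North (2>1).
P2 is not dominated — it holds its own against P1 at North (6>2); P3 at North (6>5); P4 at North (6>-1); P5 at North (6>1).
P3: no other strategy beats it everywhere (P1 at North (5>2); P2 at East (9>-1); P4 at North (5>-1); P5 at North (5>1)).
P4: no other strategy beats it everywhere (P1 at South (6>-2); P2 at South (6>4); P3 at South (6>2); P5 at South (6>-3)).
P5 is strictly dominated by P1 (North: 2>1, South: -2>-3, East: 10>-5, West: 3>0).

P5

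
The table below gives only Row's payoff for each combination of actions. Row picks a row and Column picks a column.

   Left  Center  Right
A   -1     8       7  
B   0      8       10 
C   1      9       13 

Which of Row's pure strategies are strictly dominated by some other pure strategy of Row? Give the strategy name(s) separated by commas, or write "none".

A, B

A is strictly dominated by C (Left: 1>-1, Center: 9>8, Right: 13>7).
B is strictly dominated by C (Left: 1>0, Center: 9>8, Right: 13>10).
Nothing dominates C: A at Left (1>-1); B at Left (1>0).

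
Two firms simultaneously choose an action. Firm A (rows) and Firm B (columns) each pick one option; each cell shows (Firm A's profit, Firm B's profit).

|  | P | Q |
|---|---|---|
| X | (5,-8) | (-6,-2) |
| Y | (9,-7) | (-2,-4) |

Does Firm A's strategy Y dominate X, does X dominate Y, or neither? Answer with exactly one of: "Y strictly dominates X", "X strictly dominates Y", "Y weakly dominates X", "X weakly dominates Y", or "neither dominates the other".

Y strictly dominates X

Y's payoffs vs X's, by Firm B's action — P: 9>5, Q: -2>-6.
Y gives a strictly higher payoff against each choice by Firm B, so Y strictly dominates X.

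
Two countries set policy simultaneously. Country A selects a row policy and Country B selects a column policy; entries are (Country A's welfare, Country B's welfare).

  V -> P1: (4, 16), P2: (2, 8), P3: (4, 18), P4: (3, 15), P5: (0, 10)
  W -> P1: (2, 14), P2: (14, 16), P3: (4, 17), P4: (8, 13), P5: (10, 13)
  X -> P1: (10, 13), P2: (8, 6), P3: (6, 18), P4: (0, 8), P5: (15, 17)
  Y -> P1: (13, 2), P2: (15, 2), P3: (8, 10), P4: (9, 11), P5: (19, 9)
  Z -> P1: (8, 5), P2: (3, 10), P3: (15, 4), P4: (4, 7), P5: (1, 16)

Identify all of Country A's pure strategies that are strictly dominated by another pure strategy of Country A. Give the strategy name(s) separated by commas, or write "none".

V, W, X

Y strictly dominates V — P1: 13>4, P2: 15>2, P3: 8>4, P4: 9>3, P5: 19>0.
Y strictly dominates W — P1: 13>2, P2: 15>14, P3: 8>4, P4: 9>8, P5: 19>10.
X: dominated, since Y does at least as well everywhere (P1: 13>10, P2: 15>8, P3: 8>6, P4: 9>0, P5: 19>15).
Nothing dominates Y: V at P1 (13>4); W at P1 (13>2); X at P1 (13>10); Z at P1 (13>8).
Nothing dominates Z: V at P1 (8>4); W at P1 (8>2); X at P3 (15>6); Y at P3 (15>8).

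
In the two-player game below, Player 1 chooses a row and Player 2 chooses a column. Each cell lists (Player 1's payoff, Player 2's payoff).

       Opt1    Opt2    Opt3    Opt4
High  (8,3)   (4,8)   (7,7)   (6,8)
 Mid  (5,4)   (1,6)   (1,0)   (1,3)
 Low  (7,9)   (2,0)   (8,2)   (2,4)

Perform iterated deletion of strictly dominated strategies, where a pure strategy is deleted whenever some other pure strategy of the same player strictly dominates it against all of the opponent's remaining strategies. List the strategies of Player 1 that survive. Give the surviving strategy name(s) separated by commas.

High

Row Mid is eliminated: High beats it against every remaining column (Opt1: 8>5, Opt2: 4>1, Opt3: 7>1, Opt4: 6>1).
Column Opt3 is eliminated: Opt4 beats it against every remaining row (High: 8>7, Low: 4>2).
Player 1's strategy Low is strictly dominated by High (Opt1: 8>7, Opt2: 4>2, Opt4: 6>2) and is removed.
For Player 2, Opt2 strictly dominates Opt1 on the remaining rows (High: 8>3); eliminate Opt1.
Among the remaining strategies, none is strictly dominated by another pure strategy of the same player, so the elimination stops.
Surviving strategies — Player 1: {High}; Player 2: {Opt2, Opt4}.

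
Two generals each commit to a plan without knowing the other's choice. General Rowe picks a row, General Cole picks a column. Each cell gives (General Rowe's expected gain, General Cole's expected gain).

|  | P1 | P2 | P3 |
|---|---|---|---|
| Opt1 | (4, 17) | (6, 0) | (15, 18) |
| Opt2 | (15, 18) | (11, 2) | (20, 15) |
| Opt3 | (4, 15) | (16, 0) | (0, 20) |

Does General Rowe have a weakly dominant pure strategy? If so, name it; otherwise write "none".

Opt1 fails to dominate Opt2 at P1 (4<15).
Opt2 fails to dominate Opt3 at P2 (11<16).
Opt3 fails to dominate Opt1 at P3 (0<15).
No single strategy dominates all the others.

none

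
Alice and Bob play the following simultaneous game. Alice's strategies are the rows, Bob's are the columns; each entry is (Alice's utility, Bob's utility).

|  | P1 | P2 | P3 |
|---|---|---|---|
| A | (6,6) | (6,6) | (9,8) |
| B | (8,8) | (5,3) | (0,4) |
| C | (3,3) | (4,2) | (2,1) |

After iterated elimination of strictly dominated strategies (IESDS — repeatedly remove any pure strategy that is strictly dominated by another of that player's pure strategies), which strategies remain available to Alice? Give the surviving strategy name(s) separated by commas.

A, B

For Alice, A strictly dominates C on the remaining columns (P1: 6>3, P2: 6>4, P3: 9>2); eliminate C.
Bob's strategy P2 is strictly dominated by P3 (A: 8>6, B: 4>3) and is removed.
Among the remaining strategies, none is strictly dominated by another pure strategy of the same player, so the elimination stops.
Surviving strategies — Alice: {A, B}; Bob: {P1, P3}.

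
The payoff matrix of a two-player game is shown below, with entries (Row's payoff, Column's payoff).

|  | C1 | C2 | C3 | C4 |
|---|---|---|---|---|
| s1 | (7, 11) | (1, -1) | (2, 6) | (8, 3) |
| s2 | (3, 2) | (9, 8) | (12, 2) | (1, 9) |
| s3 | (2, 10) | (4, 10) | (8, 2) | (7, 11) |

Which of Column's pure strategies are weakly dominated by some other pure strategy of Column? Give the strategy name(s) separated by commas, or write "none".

C2, C3

Nothing dominates C1: C2 at s1 (11>-1); C3 at s1 (11>6); C4 at s1 (11>3).
C2: dominated, since C4 does at least as well everywhere (s1: 3>-1, s2: 9>8, s3: 11>10).
C1 weakly dominates C3 — s1: 11>6, s2: 2=2, s3: 10>2.
Nothing dominates C4: C1 at s2 (9>2); C2 at s1 (3>-1); C3 at s2 (9>2).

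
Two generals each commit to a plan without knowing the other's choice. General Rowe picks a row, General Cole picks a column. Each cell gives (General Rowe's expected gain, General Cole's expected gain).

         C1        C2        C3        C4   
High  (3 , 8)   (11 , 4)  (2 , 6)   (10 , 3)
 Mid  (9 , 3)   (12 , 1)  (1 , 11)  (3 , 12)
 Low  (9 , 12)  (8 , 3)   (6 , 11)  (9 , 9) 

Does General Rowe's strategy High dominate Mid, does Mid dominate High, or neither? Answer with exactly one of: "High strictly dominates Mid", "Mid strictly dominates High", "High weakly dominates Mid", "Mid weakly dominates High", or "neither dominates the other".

High's payoffs vs Mid's, by General Cole's action — C1: 3<9, C2: 11<12, C3: 2>1, C4: 10>3.
High does better at C3, C4 but worse at C1, C2; neither strategy dominates the other.

neither dominates the other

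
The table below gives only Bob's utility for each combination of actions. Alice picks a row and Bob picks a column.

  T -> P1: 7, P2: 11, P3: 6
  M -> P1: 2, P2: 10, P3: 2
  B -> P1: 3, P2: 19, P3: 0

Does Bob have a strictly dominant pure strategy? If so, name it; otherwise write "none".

P2

P2 vs P1: T: 11>7, M: 10>2, B: 19>3.
P2 vs P3: T: 11>6, M: 10>2, B: 19>0.
P2 strictly beats every other strategy against every opponent action, so it is strictly dominant.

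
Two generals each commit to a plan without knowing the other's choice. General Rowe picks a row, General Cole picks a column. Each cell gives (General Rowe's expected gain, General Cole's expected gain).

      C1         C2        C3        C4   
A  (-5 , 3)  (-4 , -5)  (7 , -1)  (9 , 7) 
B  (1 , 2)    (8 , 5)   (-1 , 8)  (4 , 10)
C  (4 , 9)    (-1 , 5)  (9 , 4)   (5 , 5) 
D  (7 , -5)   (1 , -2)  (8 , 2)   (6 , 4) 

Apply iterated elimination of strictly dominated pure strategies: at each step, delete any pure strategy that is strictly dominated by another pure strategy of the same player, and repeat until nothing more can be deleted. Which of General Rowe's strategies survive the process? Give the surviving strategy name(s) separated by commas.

A

For General Cole, C4 strictly dominates C3 on the remaining rows (A: 7>-1, B: 10>8, C: 5>4, D: 4>2); eliminate C3.
For General Rowe, D strictly dominates C on the remaining columns (C1: 7>4, C2: 1>-1, C4: 6>5); eliminate C.
General Cole's strategy C1 is strictly dominated by C4 (A: 7>3, B: 10>2, D: 4>-5) and is removed.
For General Cole, C4 strictly dominates C2 on the remaining rows (A: 7>-5, B: 10>5, D: 4>-2); eliminate C2.
For General Rowe, A strictly dominates B on the remaining columns (C4: 9>4); eliminate B.
For General Rowe, A strictly dominates D on the remaining columns (C4: 9>6); eliminate D.
Among the remaining strategies, none is strictly dominated by another pure strategy of the same player, so the elimination stops.
Surviving strategies — General Rowe: {A}; General Cole: {C4}.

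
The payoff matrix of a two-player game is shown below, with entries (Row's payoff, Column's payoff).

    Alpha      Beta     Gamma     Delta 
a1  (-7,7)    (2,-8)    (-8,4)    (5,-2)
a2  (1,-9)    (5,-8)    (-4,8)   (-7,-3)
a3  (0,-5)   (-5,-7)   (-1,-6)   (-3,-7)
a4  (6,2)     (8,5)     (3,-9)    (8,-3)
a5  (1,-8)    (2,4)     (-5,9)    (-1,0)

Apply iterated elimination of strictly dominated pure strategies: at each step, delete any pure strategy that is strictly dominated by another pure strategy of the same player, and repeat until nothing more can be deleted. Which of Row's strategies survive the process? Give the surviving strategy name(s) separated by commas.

Row's strategy a1 is strictly dominated by a4 (Alpha: 6>-7, Beta: 8>2, Gamma: 3>-8, Delta: 8>5) and is removed.
Row a2 is eliminated: a4 beats it against every remaining column (Alpha: 6>1, Beta: 8>5, Gamma: 3>-4, Delta: 8>-7).
Row a3 is eliminated: a4 beats it against every remaining column (Alpha: 6>0, Beta: 8>-5, Gamma: 3>-1, Delta: 8>-3).
Row a5 is eliminated: a4 beats it against every remaining column (Alpha: 6>1, Beta: 8>2, Gamma: 3>-5, Delta: 8>-1).
For Column, Beta strictly dominates Alpha on the remaining rows (a4: 5>2); eliminate Alpha.
For Column, Beta strictly dominates Gamma on the remaining rows (a4: 5>-9); eliminate Gamma.
Column Delta is eliminated: Beta beats it against every remaining row (a4: 5>-3).
Among the remaining strategies, none is strictly dominated by another pure strategy of the same player, so the elimination stops.
Surviving strategies — Row: {a4}; Column: {Beta}.

a4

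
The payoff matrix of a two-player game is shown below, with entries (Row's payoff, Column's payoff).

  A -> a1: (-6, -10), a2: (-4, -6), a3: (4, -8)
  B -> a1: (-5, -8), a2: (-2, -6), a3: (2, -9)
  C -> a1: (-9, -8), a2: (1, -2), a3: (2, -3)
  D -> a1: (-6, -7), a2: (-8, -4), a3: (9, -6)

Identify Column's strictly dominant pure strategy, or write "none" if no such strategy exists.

a2 vs a1: A: -6>-10, B: -6>-8, C: -2>-8, D: -4>-7.
a2 vs a3: A: -6>-8, B: -6>-9, C: -2>-3, D: -4>-6.
a2 strictly beats every other strategy against every opponent action, so it is strictly dominant.

a2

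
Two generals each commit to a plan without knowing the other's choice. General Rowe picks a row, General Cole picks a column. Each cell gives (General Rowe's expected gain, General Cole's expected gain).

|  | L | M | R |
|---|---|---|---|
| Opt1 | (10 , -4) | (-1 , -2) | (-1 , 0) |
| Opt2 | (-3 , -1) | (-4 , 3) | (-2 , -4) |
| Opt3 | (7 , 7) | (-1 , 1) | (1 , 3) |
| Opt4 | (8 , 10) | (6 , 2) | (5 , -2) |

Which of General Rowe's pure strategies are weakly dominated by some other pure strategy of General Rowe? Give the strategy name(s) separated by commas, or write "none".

Opt1: no other strategy beats it everywhere (Opt2 at L (10>-3); Opt3 at L (10>7); Opt4 at L (10>8)).
Opt2 is weakly dominated by Opt1 (L: 10>-3, M: -1>-4, R: -1>-2).
Opt3: dominated, since Opt4 does at least as well everywhere (L: 8>7, M: 6>-1, R: 5>1).
Opt4: no other strategy beats it everywhere (Opt1 at M (6>-1); Opt2 at L (8>-3); Opt3 at L (8>7)).

Opt2, Opt3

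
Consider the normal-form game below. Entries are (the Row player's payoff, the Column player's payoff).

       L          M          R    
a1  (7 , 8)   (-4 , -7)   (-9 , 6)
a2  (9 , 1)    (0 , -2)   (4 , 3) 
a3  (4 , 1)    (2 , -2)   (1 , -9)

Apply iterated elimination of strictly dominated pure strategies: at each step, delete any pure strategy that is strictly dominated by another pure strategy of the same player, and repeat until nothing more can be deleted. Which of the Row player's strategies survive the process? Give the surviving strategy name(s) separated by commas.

Row a1 is eliminated: a2 beats it against every remaining column (L: 9>7, M: 0>-4, R: 4>-9).
For the Column player, L strictly dominates M on the remaining rows (a2: 1>-2, a3: 1>-2); eliminate M.
Row a3 is eliminated: a2 beats it against every remaining column (L: 9>4, R: 4>1).
The Column player's strategy L is strictly dominated by R (a2: 3>1) and is removed.
Among the remaining strategies, none is strictly dominated by another pure strategy of the same player, so the elimination stops.
Surviving strategies — the Row player: {a2}; the Column player: {R}.

a2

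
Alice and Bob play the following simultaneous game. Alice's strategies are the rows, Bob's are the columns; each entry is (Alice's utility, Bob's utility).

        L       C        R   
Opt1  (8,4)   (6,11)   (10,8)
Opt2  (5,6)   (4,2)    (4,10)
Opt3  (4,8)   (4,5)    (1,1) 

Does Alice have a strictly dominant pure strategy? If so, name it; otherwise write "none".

Opt1 vs Opt2: L: 8>5, C: 6>4, R: 10>4.
Opt1 vs Opt3: L: 8>4, C: 6>4, R: 10>1.
Opt1 strictly beats every other strategy against every opponent action, so it is strictly dominant.

Opt1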